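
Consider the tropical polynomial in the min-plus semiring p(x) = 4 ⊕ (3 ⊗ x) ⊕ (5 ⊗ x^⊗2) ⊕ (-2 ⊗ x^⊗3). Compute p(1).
p(1) = 1

A tropical monomial a ⊗ x^⊗i evaluates to a + i · x. Evaluating each term at x = 1:
  Term 0 contributes 4 + 0 · 1 = 4
  Term 1 contributes 3 + 1 · 1 = 4
  Term 2 contributes 5 + 2 · 1 = 7
  Term 3 contributes -2 + 3 · 1 = 1
p(1) = ⊕ of these = min[4, 4, 7, 1] = 1.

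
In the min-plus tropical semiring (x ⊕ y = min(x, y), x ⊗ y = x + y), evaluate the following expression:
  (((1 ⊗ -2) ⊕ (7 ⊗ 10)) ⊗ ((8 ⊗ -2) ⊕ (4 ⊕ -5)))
(((1 ⊗ -2) ⊕ (7 ⊗ 10)) ⊗ ((8 ⊗ -2) ⊕ (4 ⊕ -5))) = -6

Expand innermost to outermost. Recall ⊕ takes the minimum of its arguments and ⊗ takes their sum. Working out the expression (((1 ⊗ -2) ⊕ (7 ⊗ 10)) ⊗ ((8 ⊗ -2) ⊕ (4 ⊕ -5))) gives -6.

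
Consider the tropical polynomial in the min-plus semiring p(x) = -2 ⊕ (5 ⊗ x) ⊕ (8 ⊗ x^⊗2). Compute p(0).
p(0) = -2

A tropical monomial a ⊗ x^⊗i evaluates to a + i · x. Evaluating each term at x = 0:
  Term 0 contributes -2 + 0 · 0 = -2
  Term 1 contributes 5 + 1 · 0 = 5
  Term 2 contributes 8 + 2 · 0 = 8
p(0) = ⊕ of these = min[-2, 5, 8] = -2.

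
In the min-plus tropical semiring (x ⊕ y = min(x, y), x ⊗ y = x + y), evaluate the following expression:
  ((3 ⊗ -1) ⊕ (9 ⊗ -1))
((3 ⊗ -1) ⊕ (9 ⊗ -1)) = 2

Expand innermost to outermost. Recall ⊕ takes the minimum of its arguments and ⊗ takes their sum. Working out the expression ((3 ⊗ -1) ⊕ (9 ⊗ -1)) gives 2.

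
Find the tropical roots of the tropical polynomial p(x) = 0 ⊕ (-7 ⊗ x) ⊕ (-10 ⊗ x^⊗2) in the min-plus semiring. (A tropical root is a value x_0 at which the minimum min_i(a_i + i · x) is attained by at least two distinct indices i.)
Roots: {3, 7}

Each tropical root is a break point of the lower envelope of the lines y = a_i + i · x (there are 3 lines, with slopes 0, 1, ..., 2). Only the lines that attain the minimum somewhere contribute to roots; other lines are dominated. Here the surviving (envelope) indices are i = 2, i = 1, i = 0.
Intersections between consecutive envelope lines give the roots: for adjacent envelope indices i < j the intersection is x = (a_i − a_j) / (j − i). Reading off the sorted break points: {3, 7}.
Verification: at each break x_0, at least two indices attain the minimum of min_i(a_i + i · x_0).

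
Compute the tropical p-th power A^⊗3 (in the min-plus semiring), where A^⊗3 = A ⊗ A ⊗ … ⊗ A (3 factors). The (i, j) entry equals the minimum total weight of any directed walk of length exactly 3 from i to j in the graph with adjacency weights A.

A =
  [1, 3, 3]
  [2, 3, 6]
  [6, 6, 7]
A^⊗3 =
  [3, 5, 5]
  [4, 6, 6]
  [8, 10, 10]

Each entry (A^⊗3)_ij equals the minimum over all length-3 walks i = v_0 → v_1 → … → v_3 = j of Σ_t A[v_t][v_{t+1}]. For example, for (i, j) = (0, 2) we minimise over 9 possible intermediate vertex sequences; the minimum is 5, attained along the walk 0 → 0 → 0 → 2.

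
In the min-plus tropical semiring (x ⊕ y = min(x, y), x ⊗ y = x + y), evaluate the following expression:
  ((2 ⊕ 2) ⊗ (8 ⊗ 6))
((2 ⊕ 2) ⊗ (8 ⊗ 6)) = 16

Expand innermost to outermost. Recall ⊕ takes the minimum of its arguments and ⊗ takes their sum. Working out the expression ((2 ⊕ 2) ⊗ (8 ⊗ 6)) gives 16.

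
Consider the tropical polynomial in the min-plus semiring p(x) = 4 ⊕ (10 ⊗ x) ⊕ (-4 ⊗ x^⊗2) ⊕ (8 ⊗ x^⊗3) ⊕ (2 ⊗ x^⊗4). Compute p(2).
p(2) = 0

A tropical monomial a ⊗ x^⊗i evaluates to a + i · x. Evaluating each term at x = 2:
  Term 0 contributes 4 + 0 · 2 = 4
  Term 1 contributes 10 + 1 · 2 = 12
  Term 2 contributes -4 + 2 · 2 = 0
  Term 3 contributes 8 + 3 · 2 = 14
  Term 4 contributes 2 + 4 · 2 = 10
p(2) = ⊕ of these = min[4, 12, 0, 14, 10] = 0.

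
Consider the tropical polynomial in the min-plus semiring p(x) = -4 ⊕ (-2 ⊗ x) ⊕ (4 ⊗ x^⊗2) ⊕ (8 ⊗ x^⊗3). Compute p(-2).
p(-2) = -4

A tropical monomial a ⊗ x^⊗i evaluates to a + i · x. Evaluating each term at x = -2:
  Term 0 contributes -4 + 0 · -2 = -4
  Term 1 contributes -2 + 1 · -2 = -4
  Term 2 contributes 4 + 2 · -2 = 0
  Term 3 contributes 8 + 3 · -2 = 2
p(-2) = ⊕ of these = min[-4, -4, 0, 2] = -4.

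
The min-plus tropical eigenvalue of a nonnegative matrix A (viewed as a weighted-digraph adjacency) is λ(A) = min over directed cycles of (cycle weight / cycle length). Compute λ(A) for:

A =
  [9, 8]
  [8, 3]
λ(A) = 3

Enumerate directed cycles and compute their means (weight / length). Sample:
  cycle 0 → 0: weight = 9, length = 1, mean = 9/1 ≈ 9.000
  cycle 1 → 1: weight = 3, length = 1, mean = 3/1 ≈ 3.000
  cycle 0 → 1 → 0: weight = 16, length = 2, mean = 16/2 ≈ 8.000
  cycle 1 → 0 → 1: weight = 16, length = 2, mean = 16/2 ≈ 8.000
Minimum mean = 3.000, attained e.g. along the cycle 1 → 1 with weight 3 and length 1. So λ(A) = 3/1 = 3.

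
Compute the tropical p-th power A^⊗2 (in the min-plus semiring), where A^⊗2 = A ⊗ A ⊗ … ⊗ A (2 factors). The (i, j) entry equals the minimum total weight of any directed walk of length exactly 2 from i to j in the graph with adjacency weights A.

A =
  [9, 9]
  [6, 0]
A^⊗2 =
  [15, 9]
  [6, 0]

Each entry (A^⊗2)_ij equals the minimum over all length-2 walks i = v_0 → v_1 → … → v_2 = j of Σ_t A[v_t][v_{t+1}]. For example, for (i, j) = (0, 1) we minimise over 2 possible intermediate vertex sequences; the minimum is 9, attained along the walk 0 → 1 → 1.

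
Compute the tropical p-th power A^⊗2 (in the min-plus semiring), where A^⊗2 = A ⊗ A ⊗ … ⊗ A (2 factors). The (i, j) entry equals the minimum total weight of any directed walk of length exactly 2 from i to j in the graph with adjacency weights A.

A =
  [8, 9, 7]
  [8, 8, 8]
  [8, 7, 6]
A^⊗2 =
  [15, 14, 13]
  [16, 15, 14]
  [14, 13, 12]

Each entry (A^⊗2)_ij equals the minimum over all length-2 walks i = v_0 → v_1 → … → v_2 = j of Σ_t A[v_t][v_{t+1}]. For example, for (i, j) = (0, 2) we minimise over 3 possible intermediate vertex sequences; the minimum is 13, attained along the walk 0 → 2 → 2.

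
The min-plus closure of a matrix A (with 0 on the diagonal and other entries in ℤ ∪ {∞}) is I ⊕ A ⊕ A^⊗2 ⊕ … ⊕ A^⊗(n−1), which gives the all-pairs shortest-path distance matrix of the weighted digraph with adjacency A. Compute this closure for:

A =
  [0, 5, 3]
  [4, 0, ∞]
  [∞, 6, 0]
Closure =
  [0, 5, 3]
  [4, 0, 7]
  [10, 6, 0]

This is the Floyd-Warshall all-pairs shortest-path computation. For each intermediate vertex k = 0, 1, …, 2, update dist[i][j] ← min(dist[i][j], dist[i][k] + dist[k][j]). The final matrix gives, for each (i, j), the minimum total weight of any directed path from i to j (possibly empty when i = j).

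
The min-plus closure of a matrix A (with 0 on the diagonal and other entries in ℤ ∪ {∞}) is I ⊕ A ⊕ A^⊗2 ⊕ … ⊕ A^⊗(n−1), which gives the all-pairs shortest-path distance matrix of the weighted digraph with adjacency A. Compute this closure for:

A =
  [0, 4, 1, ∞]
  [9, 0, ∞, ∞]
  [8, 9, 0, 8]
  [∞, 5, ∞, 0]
Closure =
  [0, 4, 1, 9]
  [9, 0, 10, 18]
  [8, 9, 0, 8]
  [14, 5, 15, 0]

This is the Floyd-Warshall all-pairs shortest-path computation. For each intermediate vertex k = 0, 1, …, 3, update dist[i][j] ← min(dist[i][j], dist[i][k] + dist[k][j]). The final matrix gives, for each (i, j), the minimum total weight of any directed path from i to j (possibly empty when i = j).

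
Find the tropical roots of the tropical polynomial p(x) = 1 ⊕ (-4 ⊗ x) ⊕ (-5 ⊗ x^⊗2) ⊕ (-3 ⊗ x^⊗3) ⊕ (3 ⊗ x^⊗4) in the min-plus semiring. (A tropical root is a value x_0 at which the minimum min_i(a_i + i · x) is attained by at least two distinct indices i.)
Roots: {-6, -2, 1, 5}

Each tropical root is a break point of the lower envelope of the lines y = a_i + i · x (there are 5 lines, with slopes 0, 1, ..., 4). Only the lines that attain the minimum somewhere contribute to roots; other lines are dominated. Here the surviving (envelope) indices are i = 4, i = 3, i = 2, i = 1, i = 0.
Intersections between consecutive envelope lines give the roots: for adjacent envelope indices i < j the intersection is x = (a_i − a_j) / (j − i). Reading off the sorted break points: {-6, -2, 1, 5}.
Verification: at each break x_0, at least two indices attain the minimum of min_i(a_i + i · x_0).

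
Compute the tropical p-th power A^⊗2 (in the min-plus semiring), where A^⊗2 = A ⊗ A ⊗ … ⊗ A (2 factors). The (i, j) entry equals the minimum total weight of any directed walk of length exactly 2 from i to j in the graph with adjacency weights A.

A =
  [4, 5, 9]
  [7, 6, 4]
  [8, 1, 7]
A^⊗2 =
  [8, 9, 9]
  [11, 5, 10]
  [8, 7, 5]

Each entry (A^⊗2)_ij equals the minimum over all length-2 walks i = v_0 → v_1 → … → v_2 = j of Σ_t A[v_t][v_{t+1}]. For example, for (i, j) = (0, 2) we minimise over 3 possible intermediate vertex sequences; the minimum is 9, attained along the walk 0 → 1 → 2.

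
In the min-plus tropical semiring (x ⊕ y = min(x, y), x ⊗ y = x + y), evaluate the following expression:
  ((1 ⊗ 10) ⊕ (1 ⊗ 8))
((1 ⊗ 10) ⊕ (1 ⊗ 8)) = 9

Expand innermost to outermost. Recall ⊕ takes the minimum of its arguments and ⊗ takes their sum. Working out the expression ((1 ⊗ 10) ⊕ (1 ⊗ 8)) gives 9.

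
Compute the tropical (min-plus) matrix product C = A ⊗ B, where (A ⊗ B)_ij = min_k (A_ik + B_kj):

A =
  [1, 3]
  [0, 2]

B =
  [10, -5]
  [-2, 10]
A ⊗ B =
  [1, -4]
  [0, -5]

Apply the min-plus product entry-by-entry:
  C[0][0] = min over k of (A[0][0] + B[0][0] = 1 + 10 = 11, A[0][1] + B[1][0] = 3 + -2 = 1) = 1 (attained at k = 1)
  C[0][1] = min over k of (A[0][0] + B[0][1] = 1 + -5 = -4, A[0][1] + B[1][1] = 3 + 10 = 13) = -4 (attained at k = 0)
  C[1][0] = min over k of (A[1][0] + B[0][0] = 0 + 10 = 10, A[1][1] + B[1][0] = 2 + -2 = 0) = 0 (attained at k = 1)
  C[1][1] = min over k of (A[1][0] + B[0][1] = 0 + -5 = -5, A[1][1] + B[1][1] = 2 + 10 = 12) = -5 (attained at k = 0)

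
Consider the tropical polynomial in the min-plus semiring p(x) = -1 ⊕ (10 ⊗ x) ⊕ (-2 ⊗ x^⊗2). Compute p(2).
p(2) = -1

A tropical monomial a ⊗ x^⊗i evaluates to a + i · x. Evaluating each term at x = 2:
  Term 0 contributes -1 + 0 · 2 = -1
  Term 1 contributes 10 + 1 · 2 = 12
  Term 2 contributes -2 + 2 · 2 = 2
p(2) = ⊕ of these = min[-1, 12, 2] = -1.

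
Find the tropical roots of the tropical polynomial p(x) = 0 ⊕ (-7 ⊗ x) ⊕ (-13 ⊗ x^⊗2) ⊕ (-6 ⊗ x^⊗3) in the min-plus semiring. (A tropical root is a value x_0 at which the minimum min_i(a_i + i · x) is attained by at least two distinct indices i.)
Roots: {-7, 6, 7}

Each tropical root is a break point of the lower envelope of the lines y = a_i + i · x (there are 4 lines, with slopes 0, 1, ..., 3). Only the lines that attain the minimum somewhere contribute to roots; other lines are dominated. Here the surviving (envelope) indices are i = 3, i = 2, i = 1, i = 0.
Intersections between consecutive envelope lines give the roots: for adjacent envelope indices i < j the intersection is x = (a_i − a_j) / (j − i). Reading off the sorted break points: {-7, 6, 7}.
Verification: at each break x_0, at least two indices attain the minimum of min_i(a_i + i · x_0).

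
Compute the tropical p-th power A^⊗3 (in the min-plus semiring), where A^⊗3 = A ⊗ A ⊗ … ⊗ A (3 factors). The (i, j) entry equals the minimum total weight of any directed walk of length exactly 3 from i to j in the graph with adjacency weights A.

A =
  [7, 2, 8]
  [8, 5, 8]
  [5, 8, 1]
A^⊗3 =
  [14, 12, 10]
  [14, 15, 10]
  [7, 8, 3]

Each entry (A^⊗3)_ij equals the minimum over all length-3 walks i = v_0 → v_1 → … → v_3 = j of Σ_t A[v_t][v_{t+1}]. For example, for (i, j) = (0, 2) we minimise over 9 possible intermediate vertex sequences; the minimum is 10, attained along the walk 0 → 2 → 2 → 2.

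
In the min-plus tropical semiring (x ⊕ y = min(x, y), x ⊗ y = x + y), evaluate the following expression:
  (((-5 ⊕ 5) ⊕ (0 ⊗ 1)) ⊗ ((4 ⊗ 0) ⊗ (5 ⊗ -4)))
(((-5 ⊕ 5) ⊕ (0 ⊗ 1)) ⊗ ((4 ⊗ 0) ⊗ (5 ⊗ -4))) = 0

Expand innermost to outermost. Recall ⊕ takes the minimum of its arguments and ⊗ takes their sum. Working out the expression (((-5 ⊕ 5) ⊕ (0 ⊗ 1)) ⊗ ((4 ⊗ 0) ⊗ (5 ⊗ -4))) gives 0.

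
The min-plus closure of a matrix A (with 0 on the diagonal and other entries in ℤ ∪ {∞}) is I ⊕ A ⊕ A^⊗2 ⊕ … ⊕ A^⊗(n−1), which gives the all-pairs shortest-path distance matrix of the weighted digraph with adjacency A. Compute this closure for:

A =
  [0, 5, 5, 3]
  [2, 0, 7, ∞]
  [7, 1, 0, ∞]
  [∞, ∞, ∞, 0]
Closure =
  [0, 5, 5, 3]
  [2, 0, 7, 5]
  [3, 1, 0, 6]
  [∞, ∞, ∞, 0]

This is the Floyd-Warshall all-pairs shortest-path computation. For each intermediate vertex k = 0, 1, …, 3, update dist[i][j] ← min(dist[i][j], dist[i][k] + dist[k][j]). The final matrix gives, for each (i, j), the minimum total weight of any directed path from i to j (possibly empty when i = j).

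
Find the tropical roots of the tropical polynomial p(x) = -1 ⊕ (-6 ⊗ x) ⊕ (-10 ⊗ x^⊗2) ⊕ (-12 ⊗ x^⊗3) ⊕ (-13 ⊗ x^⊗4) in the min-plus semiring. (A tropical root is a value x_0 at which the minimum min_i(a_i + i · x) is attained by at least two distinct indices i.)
Roots: {1, 2, 4, 5}

Each tropical root is a break point of the lower envelope of the lines y = a_i + i · x (there are 5 lines, with slopes 0, 1, ..., 4). Only the lines that attain the minimum somewhere contribute to roots; other lines are dominated. Here the surviving (envelope) indices are i = 4, i = 3, i = 2, i = 1, i = 0.
Intersections between consecutive envelope lines give the roots: for adjacent envelope indices i < j the intersection is x = (a_i − a_j) / (j − i). Reading off the sorted break points: {1, 2, 4, 5}.
Verification: at each break x_0, at least two indices attain the minimum of min_i(a_i + i · x_0).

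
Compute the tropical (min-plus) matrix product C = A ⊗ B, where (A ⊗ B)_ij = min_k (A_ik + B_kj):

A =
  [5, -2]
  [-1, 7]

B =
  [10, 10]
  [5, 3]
A ⊗ B =
  [3, 1]
  [9, 9]

Apply the min-plus product entry-by-entry:
  C[0][0] = min over k of (A[0][0] + B[0][0] = 5 + 10 = 15, A[0][1] + B[1][0] = -2 + 5 = 3) = 3 (attained at k = 1)
  C[0][1] = min over k of (A[0][0] + B[0][1] = 5 + 10 = 15, A[0][1] + B[1][1] = -2 + 3 = 1) = 1 (attained at k = 1)
  C[1][0] = min over k of (A[1][0] + B[0][0] = -1 + 10 = 9, A[1][1] + B[1][0] = 7 + 5 = 12) = 9 (attained at k = 0)
  C[1][1] = min over k of (A[1][0] + B[0][1] = -1 + 10 = 9, A[1][1] + B[1][1] = 7 + 3 = 10) = 9 (attained at k = 0)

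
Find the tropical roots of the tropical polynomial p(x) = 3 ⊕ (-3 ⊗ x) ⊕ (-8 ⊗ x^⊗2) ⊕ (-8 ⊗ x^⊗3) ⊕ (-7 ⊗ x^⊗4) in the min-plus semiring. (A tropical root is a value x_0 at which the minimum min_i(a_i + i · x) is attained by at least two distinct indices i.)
Roots: {-1, 0, 5, 6}

Each tropical root is a break point of the lower envelope of the lines y = a_i + i · x (there are 5 lines, with slopes 0, 1, ..., 4). Only the lines that attain the minimum somewhere contribute to roots; other lines are dominated. Here the surviving (envelope) indices are i = 4, i = 3, i = 2, i = 1, i = 0.
Intersections between consecutive envelope lines give the roots: for adjacent envelope indices i < j the intersection is x = (a_i − a_j) / (j − i). Reading off the sorted break points: {-1, 0, 5, 6}.
Verification: at each break x_0, at least two indices attain the minimum of min_i(a_i + i · x_0).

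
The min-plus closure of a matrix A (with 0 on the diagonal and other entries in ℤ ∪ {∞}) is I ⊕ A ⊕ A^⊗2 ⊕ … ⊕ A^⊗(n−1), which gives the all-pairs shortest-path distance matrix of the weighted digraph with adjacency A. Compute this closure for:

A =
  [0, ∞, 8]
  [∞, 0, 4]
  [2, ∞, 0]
Closure =
  [0, ∞, 8]
  [6, 0, 4]
  [2, ∞, 0]

This is the Floyd-Warshall all-pairs shortest-path computation. For each intermediate vertex k = 0, 1, …, 2, update dist[i][j] ← min(dist[i][j], dist[i][k] + dist[k][j]). The final matrix gives, for each (i, j), the minimum total weight of any directed path from i to j (possibly empty when i = j).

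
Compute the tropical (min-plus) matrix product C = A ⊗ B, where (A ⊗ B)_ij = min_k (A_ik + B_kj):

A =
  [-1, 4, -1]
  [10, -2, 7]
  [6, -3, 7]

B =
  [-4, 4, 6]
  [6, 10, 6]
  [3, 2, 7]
A ⊗ B =
  [-5, 1, 5]
  [4, 8, 4]
  [2, 7, 3]

Apply the min-plus product entry-by-entry:
  C[0][0] = min over k of (A[0][0] + B[0][0] = -1 + -4 = -5, A[0][1] + B[1][0] = 4 + 6 = 10, A[0][2] + B[2][0] = -1 + 3 = 2) = -5 (attained at k = 0)
  C[0][1] = min over k of (A[0][0] + B[0][1] = -1 + 4 = 3, A[0][1] + B[1][1] = 4 + 10 = 14, A[0][2] + B[2][1] = -1 + 2 = 1) = 1 (attained at k = 2)
  C[0][2] = min over k of (A[0][0] + B[0][2] = -1 + 6 = 5, A[0][1] + B[1][2] = 4 + 6 = 10, A[0][2] + B[2][2] = -1 + 7 = 6) = 5 (attained at k = 0)
  C[1][0] = min over k of (A[1][0] + B[0][0] = 10 + -4 = 6, A[1][1] + B[1][0] = -2 + 6 = 4, A[1][2] + B[2][0] = 7 + 3 = 10) = 4 (attained at k = 1)
  C[1][1] = min over k of (A[1][0] + B[0][1] = 10 + 4 = 14, A[1][1] + B[1][1] = -2 + 10 = 8, A[1][2] + B[2][1] = 7 + 2 = 9) = 8 (attained at k = 1)
  C[1][2] = min over k of (A[1][0] + B[0][2] = 10 + 6 = 16, A[1][1] + B[1][2] = -2 + 6 = 4, A[1][2] + B[2][2] = 7 + 7 = 14) = 4 (attained at k = 1)
  C[2][0] = min over k of (A[2][0] + B[0][0] = 6 + -4 = 2, A[2][1] + B[1][0] = -3 + 6 = 3, A[2][2] + B[2][0] = 7 + 3 = 10) = 2 (attained at k = 0)
  C[2][1] = min over k of (A[2][0] + B[0][1] = 6 + 4 = 10, A[2][1] + B[1][1] = -3 + 10 = 7, A[2][2] + B[2][1] = 7 + 2 = 9) = 7 (attained at k = 1)
  C[2][2] = min over k of (A[2][0] + B[0][2] = 6 + 6 = 12, A[2][1] + B[1][2] = -3 + 6 = 3, A[2][2] + B[2][2] = 7 + 7 = 14) = 3 (attained at k = 1)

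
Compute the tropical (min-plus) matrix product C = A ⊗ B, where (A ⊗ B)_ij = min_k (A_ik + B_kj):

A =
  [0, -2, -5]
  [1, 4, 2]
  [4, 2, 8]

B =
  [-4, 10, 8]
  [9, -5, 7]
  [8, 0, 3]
A ⊗ B =
  [-4, -7, -2]
  [-3, -1, 5]
  [0, -3, 9]

Apply the min-plus product entry-by-entry:
  C[0][0] = min over k of (A[0][0] + B[0][0] = 0 + -4 = -4, A[0][1] + B[1][0] = -2 + 9 = 7, A[0][2] + B[2][0] = -5 + 8 = 3) = -4 (attained at k = 0)
  C[0][1] = min over k of (A[0][0] + B[0][1] = 0 + 10 = 10, A[0][1] + B[1][1] = -2 + -5 = -7, A[0][2] + B[2][1] = -5 + 0 = -5) = -7 (attained at k = 1)
  C[0][2] = min over k of (A[0][0] + B[0][2] = 0 + 8 = 8, A[0][1] + B[1][2] = -2 + 7 = 5, A[0][2] + B[2][2] = -5 + 3 = -2) = -2 (attained at k = 2)
  C[1][0] = min over k of (A[1][0] + B[0][0] = 1 + -4 = -3, A[1][1] + B[1][0] = 4 + 9 = 13, A[1][2] + B[2][0] = 2 + 8 = 10) = -3 (attained at k = 0)
  C[1][1] = min over k of (A[1][0] + B[0][1] = 1 + 10 = 11, A[1][1] + B[1][1] = 4 + -5 = -1, A[1][2] + B[2][1] = 2 + 0 = 2) = -1 (attained at k = 1)
  C[1][2] = min over k of (A[1][0] + B[0][2] = 1 + 8 = 9, A[1][1] + B[1][2] = 4 + 7 = 11, A[1][2] + B[2][2] = 2 + 3 = 5) = 5 (attained at k = 2)
  C[2][0] = min over k of (A[2][0] + B[0][0] = 4 + -4 = 0, A[2][1] + B[1][0] = 2 + 9 = 11, A[2][2] + B[2][0] = 8 + 8 = 16) = 0 (attained at k = 0)
  C[2][1] = min over k of (A[2][0] + B[0][1] = 4 + 10 = 14, A[2][1] + B[1][1] = 2 + -5 = -3, A[2][2] + B[2][1] = 8 + 0 = 8) = -3 (attained at k = 1)
  C[2][2] = min over k of (A[2][0] + B[0][2] = 4 + 8 = 12, A[2][1] + B[1][2] = 2 + 7 = 9, A[2][2] + B[2][2] = 8 + 3 = 11) = 9 (attained at k = 1)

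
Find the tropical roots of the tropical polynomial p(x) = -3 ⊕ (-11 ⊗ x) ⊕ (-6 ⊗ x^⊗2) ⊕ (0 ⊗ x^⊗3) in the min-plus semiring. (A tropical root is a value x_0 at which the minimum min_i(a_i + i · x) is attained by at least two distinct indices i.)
Roots: {-6, -5, 8}

Each tropical root is a break point of the lower envelope of the lines y = a_i + i · x (there are 4 lines, with slopes 0, 1, ..., 3). Only the lines that attain the minimum somewhere contribute to roots; other lines are dominated. Here the surviving (envelope) indices are i = 3, i = 2, i = 1, i = 0.
Intersections between consecutive envelope lines give the roots: for adjacent envelope indices i < j the intersection is x = (a_i − a_j) / (j − i). Reading off the sorted break points: {-6, -5, 8}.
Verification: at each break x_0, at least two indices attain the minimum of min_i(a_i + i · x_0).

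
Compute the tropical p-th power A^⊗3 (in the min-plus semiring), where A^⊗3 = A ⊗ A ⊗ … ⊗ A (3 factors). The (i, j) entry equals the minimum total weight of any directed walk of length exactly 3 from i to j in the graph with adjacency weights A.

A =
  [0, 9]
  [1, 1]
A^⊗3 =
  [0, 9]
  [1, 3]

Each entry (A^⊗3)_ij equals the minimum over all length-3 walks i = v_0 → v_1 → … → v_3 = j of Σ_t A[v_t][v_{t+1}]. For example, for (i, j) = (0, 1) we minimise over 4 possible intermediate vertex sequences; the minimum is 9, attained along the walk 0 → 0 → 0 → 1.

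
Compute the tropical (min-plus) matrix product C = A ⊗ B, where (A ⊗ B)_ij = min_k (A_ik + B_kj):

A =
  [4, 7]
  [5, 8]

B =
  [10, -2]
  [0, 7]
A ⊗ B =
  [7, 2]
  [8, 3]

Apply the min-plus product entry-by-entry:
  C[0][0] = min over k of (A[0][0] + B[0][0] = 4 + 10 = 14, A[0][1] + B[1][0] = 7 + 0 = 7) = 7 (attained at k = 1)
  C[0][1] = min over k of (A[0][0] + B[0][1] = 4 + -2 = 2, A[0][1] + B[1][1] = 7 + 7 = 14) = 2 (attained at k = 0)
  C[1][0] = min over k of (A[1][0] + B[0][0] = 5 + 10 = 15, A[1][1] + B[1][0] = 8 + 0 = 8) = 8 (attained at k = 1)
  C[1][1] = min over k of (A[1][0] + B[0][1] = 5 + -2 = 3, A[1][1] + B[1][1] = 8 + 7 = 15) = 3 (attained at k = 0)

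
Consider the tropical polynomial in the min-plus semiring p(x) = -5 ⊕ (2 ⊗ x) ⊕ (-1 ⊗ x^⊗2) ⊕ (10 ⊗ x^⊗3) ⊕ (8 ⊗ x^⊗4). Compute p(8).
p(8) = -5

A tropical monomial a ⊗ x^⊗i evaluates to a + i · x. Evaluating each term at x = 8:
  Term 0 contributes -5 + 0 · 8 = -5
  Term 1 contributes 2 + 1 · 8 = 10
  Term 2 contributes -1 + 2 · 8 = 15
  Term 3 contributes 10 + 3 · 8 = 34
  Term 4 contributes 8 + 4 · 8 = 40
p(8) = ⊕ of these = min[-5, 10, 15, 34, 40] = -5.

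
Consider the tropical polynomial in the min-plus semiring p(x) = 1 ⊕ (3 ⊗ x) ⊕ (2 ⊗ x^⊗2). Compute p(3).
p(3) = 1

A tropical monomial a ⊗ x^⊗i evaluates to a + i · x. Evaluating each term at x = 3:
  Term 0 contributes 1 + 0 · 3 = 1
  Term 1 contributes 3 + 1 · 3 = 6
  Term 2 contributes 2 + 2 · 3 = 8
p(3) = ⊕ of these = min[1, 6, 8] = 1.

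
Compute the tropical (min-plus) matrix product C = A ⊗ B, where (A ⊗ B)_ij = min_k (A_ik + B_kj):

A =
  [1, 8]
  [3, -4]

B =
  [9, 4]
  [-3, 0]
A ⊗ B =
  [5, 5]
  [-7, -4]

Apply the min-plus product entry-by-entry:
  C[0][0] = min over k of (A[0][0] + B[0][0] = 1 + 9 = 10, A[0][1] + B[1][0] = 8 + -3 = 5) = 5 (attained at k = 1)
  C[0][1] = min over k of (A[0][0] + B[0][1] = 1 + 4 = 5, A[0][1] + B[1][1] = 8 + 0 = 8) = 5 (attained at k = 0)
  C[1][0] = min over k of (A[1][0] + B[0][0] = 3 + 9 = 12, A[1][1] + B[1][0] = -4 + -3 = -7) = -7 (attained at k = 1)
  C[1][1] = min over k of (A[1][0] + B[0][1] = 3 + 4 = 7, A[1][1] + B[1][1] = -4 + 0 = -4) = -4 (attained at k = 1)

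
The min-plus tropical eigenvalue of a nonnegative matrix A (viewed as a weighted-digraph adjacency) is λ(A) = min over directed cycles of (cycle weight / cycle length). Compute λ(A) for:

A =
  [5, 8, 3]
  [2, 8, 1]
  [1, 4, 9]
λ(A) = 2

Enumerate directed cycles and compute their means (weight / length). Sample:
  cycle 0 → 0: weight = 5, length = 1, mean = 5/1 ≈ 5.000
  cycle 1 → 1: weight = 8, length = 1, mean = 8/1 ≈ 8.000
  cycle 2 → 2: weight = 9, length = 1, mean = 9/1 ≈ 9.000
  cycle 0 → 1 → 0: weight = 10, length = 2, mean = 10/2 ≈ 5.000
  cycle 0 → 2 → 0: weight = 4, length = 2, mean = 4/2 ≈ 2.000
  cycle 1 → 0 → 1: weight = 10, length = 2, mean = 10/2 ≈ 5.000
Minimum mean = 2.000, attained e.g. along the cycle 0 → 2 → 0 with weight 4 and length 2. So λ(A) = 4/2 = 2.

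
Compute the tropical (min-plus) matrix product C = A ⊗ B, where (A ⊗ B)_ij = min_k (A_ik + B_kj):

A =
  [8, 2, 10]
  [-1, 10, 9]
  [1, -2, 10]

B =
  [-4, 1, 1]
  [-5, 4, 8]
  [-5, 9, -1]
A ⊗ B =
  [-3, 6, 9]
  [-5, 0, 0]
  [-7, 2, 2]

Apply the min-plus product entry-by-entry:
  C[0][0] = min over k of (A[0][0] + B[0][0] = 8 + -4 = 4, A[0][1] + B[1][0] = 2 + -5 = -3, A[0][2] + B[2][0] = 10 + -5 = 5) = -3 (attained at k = 1)
  C[0][1] = min over k of (A[0][0] + B[0][1] = 8 + 1 = 9, A[0][1] + B[1][1] = 2 + 4 = 6, A[0][2] + B[2][1] = 10 + 9 = 19) = 6 (attained at k = 1)
  C[0][2] = min over k of (A[0][0] + B[0][2] = 8 + 1 = 9, A[0][1] + B[1][2] = 2 + 8 = 10, A[0][2] + B[2][2] = 10 + -1 = 9) = 9 (attained at k = 0)
  C[1][0] = min over k of (A[1][0] + B[0][0] = -1 + -4 = -5, A[1][1] + B[1][0] = 10 + -5 = 5, A[1][2] + B[2][0] = 9 + -5 = 4) = -5 (attained at k = 0)
  C[1][1] = min over k of (A[1][0] + B[0][1] = -1 + 1 = 0, A[1][1] + B[1][1] = 10 + 4 = 14, A[1][2] + B[2][1] = 9 + 9 = 18) = 0 (attained at k = 0)
  C[1][2] = min over k of (A[1][0] + B[0][2] = -1 + 1 = 0, A[1][1] + B[1][2] = 10 + 8 = 18, A[1][2] + B[2][2] = 9 + -1 = 8) = 0 (attained at k = 0)
  C[2][0] = min over k of (A[2][0] + B[0][0] = 1 + -4 = -3, A[2][1] + B[1][0] = -2 + -5 = -7, A[2][2] + B[2][0] = 10 + -5 = 5) = -7 (attained at k = 1)
  C[2][1] = min over k of (A[2][0] + B[0][1] = 1 + 1 = 2, A[2][1] + B[1][1] = -2 + 4 = 2, A[2][2] + B[2][1] = 10 + 9 = 19) = 2 (attained at k = 0)
  C[2][2] = min over k of (A[2][0] + B[0][2] = 1 + 1 = 2, A[2][1] + B[1][2] = -2 + 8 = 6, A[2][2] + B[2][2] = 10 + -1 = 9) = 2 (attained at k = 0)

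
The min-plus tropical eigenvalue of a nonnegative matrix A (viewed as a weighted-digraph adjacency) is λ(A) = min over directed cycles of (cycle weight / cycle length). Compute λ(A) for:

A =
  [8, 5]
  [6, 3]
λ(A) = 3

Enumerate directed cycles and compute their means (weight / length). Sample:
  cycle 0 → 0: weight = 8, length = 1, mean = 8/1 ≈ 8.000
  cycle 1 → 1: weight = 3, length = 1, mean = 3/1 ≈ 3.000
  cycle 0 → 1 → 0: weight = 11, length = 2, mean = 11/2 ≈ 5.500
  cycle 1 → 0 → 1: weight = 11, length = 2, mean = 11/2 ≈ 5.500
Minimum mean = 3.000, attained e.g. along the cycle 1 → 1 with weight 3 and length 1. So λ(A) = 3/1 = 3.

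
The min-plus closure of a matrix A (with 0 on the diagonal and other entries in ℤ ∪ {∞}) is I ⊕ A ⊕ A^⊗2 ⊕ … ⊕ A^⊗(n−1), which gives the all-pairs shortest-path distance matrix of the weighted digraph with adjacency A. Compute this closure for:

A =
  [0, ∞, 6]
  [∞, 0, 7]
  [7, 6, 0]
Closure =
  [0, 12, 6]
  [14, 0, 7]
  [7, 6, 0]

This is the Floyd-Warshall all-pairs shortest-path computation. For each intermediate vertex k = 0, 1, …, 2, update dist[i][j] ← min(dist[i][j], dist[i][k] + dist[k][j]). The final matrix gives, for each (i, j), the minimum total weight of any directed path from i to j (possibly empty when i = j).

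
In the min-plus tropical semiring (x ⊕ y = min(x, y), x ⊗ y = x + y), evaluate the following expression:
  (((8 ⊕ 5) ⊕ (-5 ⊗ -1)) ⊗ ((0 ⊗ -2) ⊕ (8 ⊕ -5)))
(((8 ⊕ 5) ⊕ (-5 ⊗ -1)) ⊗ ((0 ⊗ -2) ⊕ (8 ⊕ -5))) = -11

Expand innermost to outermost. Recall ⊕ takes the minimum of its arguments and ⊗ takes their sum. Working out the expression (((8 ⊕ 5) ⊕ (-5 ⊗ -1)) ⊗ ((0 ⊗ -2) ⊕ (8 ⊕ -5))) gives -11.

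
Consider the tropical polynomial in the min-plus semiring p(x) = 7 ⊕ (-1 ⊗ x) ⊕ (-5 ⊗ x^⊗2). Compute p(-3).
p(-3) = -11

A tropical monomial a ⊗ x^⊗i evaluates to a + i · x. Evaluating each term at x = -3:
  Term 0 contributes 7 + 0 · -3 = 7
  Term 1 contributes -1 + 1 · -3 = -4
  Term 2 contributes -5 + 2 · -3 = -11
p(-3) = ⊕ of these = min[7, -4, -11] = -11.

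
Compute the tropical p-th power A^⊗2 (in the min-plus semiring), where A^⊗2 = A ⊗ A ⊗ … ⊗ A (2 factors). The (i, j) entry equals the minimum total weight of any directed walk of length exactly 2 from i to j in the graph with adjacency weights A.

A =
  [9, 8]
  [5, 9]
A^⊗2 =
  [13, 17]
  [14, 13]

Each entry (A^⊗2)_ij equals the minimum over all length-2 walks i = v_0 → v_1 → … → v_2 = j of Σ_t A[v_t][v_{t+1}]. For example, for (i, j) = (0, 1) we minimise over 2 possible intermediate vertex sequences; the minimum is 17, attained along the walk 0 → 0 → 1.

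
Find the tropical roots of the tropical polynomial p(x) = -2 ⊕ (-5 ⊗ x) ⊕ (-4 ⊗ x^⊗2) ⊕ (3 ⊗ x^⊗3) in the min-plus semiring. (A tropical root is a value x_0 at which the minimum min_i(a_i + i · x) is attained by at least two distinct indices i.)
Roots: {-7, -1, 3}

Each tropical root is a break point of the lower envelope of the lines y = a_i + i · x (there are 4 lines, with slopes 0, 1, ..., 3). Only the lines that attain the minimum somewhere contribute to roots; other lines are dominated. Here the surviving (envelope) indices are i = 3, i = 2, i = 1, i = 0.
Intersections between consecutive envelope lines give the roots: for adjacent envelope indices i < j the intersection is x = (a_i − a_j) / (j − i). Reading off the sorted break points: {-7, -1, 3}.
Verification: at each break x_0, at least two indices attain the minimum of min_i(a_i + i · x_0).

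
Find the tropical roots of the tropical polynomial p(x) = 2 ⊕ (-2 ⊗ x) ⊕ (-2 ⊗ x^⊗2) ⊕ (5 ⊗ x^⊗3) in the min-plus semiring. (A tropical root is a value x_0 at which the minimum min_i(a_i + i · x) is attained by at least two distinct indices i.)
Roots: {-7, 0, 4}

Each tropical root is a break point of the lower envelope of the lines y = a_i + i · x (there are 4 lines, with slopes 0, 1, ..., 3). Only the lines that attain the minimum somewhere contribute to roots; other lines are dominated. Here the surviving (envelope) indices are i = 3, i = 2, i = 1, i = 0.
Intersections between consecutive envelope lines give the roots: for adjacent envelope indices i < j the intersection is x = (a_i − a_j) / (j − i). Reading off the sorted break points: {-7, 0, 4}.
Verification: at each break x_0, at least two indices attain the minimum of min_i(a_i + i · x_0).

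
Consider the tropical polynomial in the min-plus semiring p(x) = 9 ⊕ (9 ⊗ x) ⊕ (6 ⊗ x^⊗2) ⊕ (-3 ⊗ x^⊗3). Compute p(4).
p(4) = 9

A tropical monomial a ⊗ x^⊗i evaluates to a + i · x. Evaluating each term at x = 4:
  Term 0 contributes 9 + 0 · 4 = 9
  Term 1 contributes 9 + 1 · 4 = 13
  Term 2 contributes 6 + 2 · 4 = 14
  Term 3 contributes -3 + 3 · 4 = 9
p(4) = ⊕ of these = min[9, 13, 14, 9] = 9.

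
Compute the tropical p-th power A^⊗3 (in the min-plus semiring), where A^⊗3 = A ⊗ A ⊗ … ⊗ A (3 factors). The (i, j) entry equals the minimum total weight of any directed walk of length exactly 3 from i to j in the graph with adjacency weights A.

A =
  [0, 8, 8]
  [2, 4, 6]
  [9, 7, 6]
A^⊗3 =
  [0, 8, 8]
  [2, 10, 10]
  [9, 15, 17]

Each entry (A^⊗3)_ij equals the minimum over all length-3 walks i = v_0 → v_1 → … → v_3 = j of Σ_t A[v_t][v_{t+1}]. For example, for (i, j) = (0, 2) we minimise over 9 possible intermediate vertex sequences; the minimum is 8, attained along the walk 0 → 0 → 0 → 2.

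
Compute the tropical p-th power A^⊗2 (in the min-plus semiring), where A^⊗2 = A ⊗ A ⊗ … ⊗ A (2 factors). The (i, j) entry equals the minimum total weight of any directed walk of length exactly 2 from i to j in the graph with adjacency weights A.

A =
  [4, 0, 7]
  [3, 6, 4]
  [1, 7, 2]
A^⊗2 =
  [3, 4, 4]
  [5, 3, 6]
  [3, 1, 4]

Each entry (A^⊗2)_ij equals the minimum over all length-2 walks i = v_0 → v_1 → … → v_2 = j of Σ_t A[v_t][v_{t+1}]. For example, for (i, j) = (0, 2) we minimise over 3 possible intermediate vertex sequences; the minimum is 4, attained along the walk 0 → 1 → 2.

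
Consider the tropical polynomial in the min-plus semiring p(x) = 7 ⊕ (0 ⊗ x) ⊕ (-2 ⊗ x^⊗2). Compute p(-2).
p(-2) = -6

A tropical monomial a ⊗ x^⊗i evaluates to a + i · x. Evaluating each term at x = -2:
  Term 0 contributes 7 + 0 · -2 = 7
  Term 1 contributes 0 + 1 · -2 = -2
  Term 2 contributes -2 + 2 · -2 = -6
p(-2) = ⊕ of these = min[7, -2, -6] = -6.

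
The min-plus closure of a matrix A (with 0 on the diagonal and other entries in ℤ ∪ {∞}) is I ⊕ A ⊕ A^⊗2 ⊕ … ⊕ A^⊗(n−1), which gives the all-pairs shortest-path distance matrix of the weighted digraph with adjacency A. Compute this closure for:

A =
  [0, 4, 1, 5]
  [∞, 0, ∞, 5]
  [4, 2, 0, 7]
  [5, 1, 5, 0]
Closure =
  [0, 3, 1, 5]
  [10, 0, 10, 5]
  [4, 2, 0, 7]
  [5, 1, 5, 0]

This is the Floyd-Warshall all-pairs shortest-path computation. For each intermediate vertex k = 0, 1, …, 3, update dist[i][j] ← min(dist[i][j], dist[i][k] + dist[k][j]). The final matrix gives, for each (i, j), the minimum total weight of any directed path from i to j (possibly empty when i = j).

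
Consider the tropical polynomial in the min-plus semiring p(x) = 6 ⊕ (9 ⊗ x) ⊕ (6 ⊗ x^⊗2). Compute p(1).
p(1) = 6

A tropical monomial a ⊗ x^⊗i evaluates to a + i · x. Evaluating each term at x = 1:
  Term 0 contributes 6 + 0 · 1 = 6
  Term 1 contributes 9 + 1 · 1 = 10
  Term 2 contributes 6 + 2 · 1 = 8
p(1) = ⊕ of these = min[6, 10, 8] = 6.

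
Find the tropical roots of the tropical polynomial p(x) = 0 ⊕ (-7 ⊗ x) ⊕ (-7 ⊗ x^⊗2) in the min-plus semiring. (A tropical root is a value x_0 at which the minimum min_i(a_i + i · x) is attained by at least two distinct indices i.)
Roots: {0, 7}

Each tropical root is a break point of the lower envelope of the lines y = a_i + i · x (there are 3 lines, with slopes 0, 1, ..., 2). Only the lines that attain the minimum somewhere contribute to roots; other lines are dominated. Here the surviving (envelope) indices are i = 2, i = 1, i = 0.
Intersections between consecutive envelope lines give the roots: for adjacent envelope indices i < j the intersection is x = (a_i − a_j) / (j − i). Reading off the sorted break points: {0, 7}.
Verification: at each break x_0, at least two indices attain the minimum of min_i(a_i + i · x_0).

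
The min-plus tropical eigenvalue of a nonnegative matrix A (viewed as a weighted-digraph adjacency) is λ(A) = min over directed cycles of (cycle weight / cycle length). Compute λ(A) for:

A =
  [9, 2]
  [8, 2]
λ(A) = 2

Enumerate directed cycles and compute their means (weight / length). Sample:
  cycle 0 → 0: weight = 9, length = 1, mean = 9/1 ≈ 9.000
  cycle 1 → 1: weight = 2, length = 1, mean = 2/1 ≈ 2.000
  cycle 0 → 1 → 0: weight = 10, length = 2, mean = 10/2 ≈ 5.000
  cycle 1 → 0 → 1: weight = 10, length = 2, mean = 10/2 ≈ 5.000
Minimum mean = 2.000, attained e.g. along the cycle 1 → 1 with weight 2 and length 1. So λ(A) = 2/1 = 2.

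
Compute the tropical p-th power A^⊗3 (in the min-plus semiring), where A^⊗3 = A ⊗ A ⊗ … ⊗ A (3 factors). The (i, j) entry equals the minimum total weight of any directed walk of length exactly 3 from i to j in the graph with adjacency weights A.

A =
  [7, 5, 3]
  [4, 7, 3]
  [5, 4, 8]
A^⊗3 =
  [11, 12, 10]
  [11, 11, 10]
  [12, 11, 11]

Each entry (A^⊗3)_ij equals the minimum over all length-3 walks i = v_0 → v_1 → … → v_3 = j of Σ_t A[v_t][v_{t+1}]. For example, for (i, j) = (0, 2) we minimise over 9 possible intermediate vertex sequences; the minimum is 10, attained along the walk 0 → 2 → 1 → 2.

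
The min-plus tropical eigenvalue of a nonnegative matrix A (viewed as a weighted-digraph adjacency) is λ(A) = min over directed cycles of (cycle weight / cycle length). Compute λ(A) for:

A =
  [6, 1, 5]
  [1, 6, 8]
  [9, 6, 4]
λ(A) = 1

Enumerate directed cycles and compute their means (weight / length). Sample:
  cycle 0 → 0: weight = 6, length = 1, mean = 6/1 ≈ 6.000
  cycle 1 → 1: weight = 6, length = 1, mean = 6/1 ≈ 6.000
  cycle 2 → 2: weight = 4, length = 1, mean = 4/1 ≈ 4.000
  cycle 0 → 1 → 0: weight = 2, length = 2, mean = 2/2 ≈ 1.000
  cycle 0 → 2 → 0: weight = 14, length = 2, mean = 14/2 ≈ 7.000
  cycle 1 → 0 → 1: weight = 2, length = 2, mean = 2/2 ≈ 1.000
Minimum mean = 1.000, attained e.g. along the cycle 0 → 1 → 0 with weight 2 and length 2. So λ(A) = 2/2 = 1.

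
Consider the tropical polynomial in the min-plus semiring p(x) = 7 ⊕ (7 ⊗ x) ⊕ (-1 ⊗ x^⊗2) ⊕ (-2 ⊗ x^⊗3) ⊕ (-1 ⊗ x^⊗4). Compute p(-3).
p(-3) = -13

A tropical monomial a ⊗ x^⊗i evaluates to a + i · x. Evaluating each term at x = -3:
  Term 0 contributes 7 + 0 · -3 = 7
  Term 1 contributes 7 + 1 · -3 = 4
  Term 2 contributes -1 + 2 · -3 = -7
  Term 3 contributes -2 + 3 · -3 = -11
  Term 4 contributes -1 + 4 · -3 = -13
p(-3) = ⊕ of these = min[7, 4, -7, -11, -13] = -13.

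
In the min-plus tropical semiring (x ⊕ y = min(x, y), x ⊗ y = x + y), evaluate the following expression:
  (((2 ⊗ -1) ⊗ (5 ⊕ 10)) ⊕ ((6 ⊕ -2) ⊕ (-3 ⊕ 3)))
(((2 ⊗ -1) ⊗ (5 ⊕ 10)) ⊕ ((6 ⊕ -2) ⊕ (-3 ⊕ 3))) = -3

Expand innermost to outermost. Recall ⊕ takes the minimum of its arguments and ⊗ takes their sum. Working out the expression (((2 ⊗ -1) ⊗ (5 ⊕ 10)) ⊕ ((6 ⊕ -2) ⊕ (-3 ⊕ 3))) gives -3.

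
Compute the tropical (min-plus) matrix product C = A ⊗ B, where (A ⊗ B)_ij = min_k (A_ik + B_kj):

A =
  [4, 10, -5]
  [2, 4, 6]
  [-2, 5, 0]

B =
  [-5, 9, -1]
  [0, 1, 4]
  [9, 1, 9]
A ⊗ B =
  [-1, -4, 3]
  [-3, 5, 1]
  [-7, 1, -3]

Apply the min-plus product entry-by-entry:
  C[0][0] = min over k of (A[0][0] + B[0][0] = 4 + -5 = -1, A[0][1] + B[1][0] = 10 + 0 = 10, A[0][2] + B[2][0] = -5 + 9 = 4) = -1 (attained at k = 0)
  C[0][1] = min over k of (A[0][0] + B[0][1] = 4 + 9 = 13, A[0][1] + B[1][1] = 10 + 1 = 11, A[0][2] + B[2][1] = -5 + 1 = -4) = -4 (attained at k = 2)
  C[0][2] = min over k of (A[0][0] + B[0][2] = 4 + -1 = 3, A[0][1] + B[1][2] = 10 + 4 = 14, A[0][2] + B[2][2] = -5 + 9 = 4) = 3 (attained at k = 0)
  C[1][0] = min over k of (A[1][0] + B[0][0] = 2 + -5 = -3, A[1][1] + B[1][0] = 4 + 0 = 4, A[1][2] + B[2][0] = 6 + 9 = 15) = -3 (attained at k = 0)
  C[1][1] = min over k of (A[1][0] + B[0][1] = 2 + 9 = 11, A[1][1] + B[1][1] = 4 + 1 = 5, A[1][2] + B[2][1] = 6 + 1 = 7) = 5 (attained at k = 1)
  C[1][2] = min over k of (A[1][0] + B[0][2] = 2 + -1 = 1, A[1][1] + B[1][2] = 4 + 4 = 8, A[1][2] + B[2][2] = 6 + 9 = 15) = 1 (attained at k = 0)
  C[2][0] = min over k of (A[2][0] + B[0][0] = -2 + -5 = -7, A[2][1] + B[1][0] = 5 + 0 = 5, A[2][2] + B[2][0] = 0 + 9 = 9) = -7 (attained at k = 0)
  C[2][1] = min over k of (A[2][0] + B[0][1] = -2 + 9 = 7, A[2][1] + B[1][1] = 5 + 1 = 6, A[2][2] + B[2][1] = 0 + 1 = 1) = 1 (attained at k = 2)
  C[2][2] = min over k of (A[2][0] + B[0][2] = -2 + -1 = -3, A[2][1] + B[1][2] = 5 + 4 = 9, A[2][2] + B[2][2] = 0 + 9 = 9) = -3 (attained at k = 0)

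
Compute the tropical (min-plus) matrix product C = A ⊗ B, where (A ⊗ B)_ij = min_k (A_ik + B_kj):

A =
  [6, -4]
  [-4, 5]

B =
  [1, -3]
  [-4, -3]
A ⊗ B =
  [-8, -7]
  [-3, -7]

Apply the min-plus product entry-by-entry:
  C[0][0] = min over k of (A[0][0] + B[0][0] = 6 + 1 = 7, A[0][1] + B[1][0] = -4 + -4 = -8) = -8 (attained at k = 1)
  C[0][1] = min over k of (A[0][0] + B[0][1] = 6 + -3 = 3, A[0][1] + B[1][1] = -4 + -3 = -7) = -7 (attained at k = 1)
  C[1][0] = min over k of (A[1][0] + B[0][0] = -4 + 1 = -3, A[1][1] + B[1][0] = 5 + -4 = 1) = -3 (attained at k = 0)
  C[1][1] = min over k of (A[1][0] + B[0][1] = -4 + -3 = -7, A[1][1] + B[1][1] = 5 + -3 = 2) = -7 (attained at k = 0)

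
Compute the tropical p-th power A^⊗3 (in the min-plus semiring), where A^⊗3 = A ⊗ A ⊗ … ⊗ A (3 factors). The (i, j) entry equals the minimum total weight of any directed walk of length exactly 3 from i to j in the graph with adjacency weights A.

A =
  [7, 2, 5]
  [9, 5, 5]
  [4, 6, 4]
A^⊗3 =
  [11, 11, 11]
  [13, 11, 13]
  [12, 10, 11]

Each entry (A^⊗3)_ij equals the minimum over all length-3 walks i = v_0 → v_1 → … → v_3 = j of Σ_t A[v_t][v_{t+1}]. For example, for (i, j) = (0, 2) we minimise over 9 possible intermediate vertex sequences; the minimum is 11, attained along the walk 0 → 1 → 2 → 2.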